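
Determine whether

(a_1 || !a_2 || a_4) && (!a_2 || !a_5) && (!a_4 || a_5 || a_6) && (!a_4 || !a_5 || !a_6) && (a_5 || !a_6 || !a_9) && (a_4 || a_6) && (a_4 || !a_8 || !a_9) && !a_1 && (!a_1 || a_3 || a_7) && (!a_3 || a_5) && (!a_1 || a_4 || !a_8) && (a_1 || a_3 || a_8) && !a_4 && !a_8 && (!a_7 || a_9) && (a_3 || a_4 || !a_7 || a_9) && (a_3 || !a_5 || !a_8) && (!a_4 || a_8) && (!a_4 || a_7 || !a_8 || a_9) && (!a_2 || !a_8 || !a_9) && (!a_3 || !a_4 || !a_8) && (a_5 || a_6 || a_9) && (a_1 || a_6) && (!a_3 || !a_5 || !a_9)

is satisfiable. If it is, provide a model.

Unit clause (!a_1) forces a_1 = False.
Unit clause (!a_4) forces a_4 = False.
Unit clause (!a_8) forces a_8 = False.
In (a_1 || a_6) only a_6 is left, so a_6 = True.
In (a_1 || !a_2 || a_4) only !a_2 is left, so a_2 = False.
In (a_1 || a_3 || a_8) only a_3 is left, so a_3 = True.
In (!a_3 || a_5) only a_5 is left, so a_5 = True.
In (!a_3 || !a_5 || !a_9) only !a_9 is left, so a_9 = False.
In (!a_7 || a_9) only !a_7 is left, so a_7 = False.
All clauses satisfied.

a_1=F; a_2=F; a_3=T; a_4=F; a_5=T; a_6=T; a_7=F; a_8=F; a_9=F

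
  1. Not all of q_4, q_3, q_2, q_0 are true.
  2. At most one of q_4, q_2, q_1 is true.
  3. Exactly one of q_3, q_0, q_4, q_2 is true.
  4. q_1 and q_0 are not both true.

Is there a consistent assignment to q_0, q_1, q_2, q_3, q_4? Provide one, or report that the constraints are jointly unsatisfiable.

q_0 = False, q_1 = False, q_2 = True, q_3 = False, q_4 = False

  (1) {q_4, q_3, q_2, q_0}: 1/4 true — not all ✓
  (2) {q_4, q_2, q_1}: 1 true — at most one ✓
  (3) {q_3, q_0, q_4, q_2}: 1 true — exactly one ✓
  (4) q_1=F, q_0=F — not both ✓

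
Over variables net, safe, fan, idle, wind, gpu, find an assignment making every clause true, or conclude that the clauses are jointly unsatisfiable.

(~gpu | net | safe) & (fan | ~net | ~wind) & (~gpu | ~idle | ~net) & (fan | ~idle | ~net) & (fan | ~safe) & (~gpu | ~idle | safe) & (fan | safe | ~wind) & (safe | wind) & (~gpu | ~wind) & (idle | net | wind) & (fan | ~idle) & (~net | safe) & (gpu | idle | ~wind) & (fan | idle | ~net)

net = False, safe = True, fan = True, idle = True, wind = True, gpu = False

Set net = False.
Set safe = True.
  then (fan | ~safe) forces fan = True.
Try idle = False:
  (idle | net | wind) forces wind = True.
  (~gpu | ~wind) forces gpu = False.
  clause (gpu | idle | ~wind) is falsified — backtrack.
So idle = True.
Set wind = True.
  then (~gpu | ~wind) forces gpu = False.
All clauses satisfied.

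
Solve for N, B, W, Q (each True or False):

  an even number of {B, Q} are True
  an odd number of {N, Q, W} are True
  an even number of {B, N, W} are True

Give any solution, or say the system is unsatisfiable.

Adding constraints 1, 2, 3 mod 2: every variable appears an even number of times on the left, so the left side is 0.
But the right sides sum to 1 (mod 2). 0 ≠ 1 — the system is inconsistent.

Unsatisfiable — no assignment works.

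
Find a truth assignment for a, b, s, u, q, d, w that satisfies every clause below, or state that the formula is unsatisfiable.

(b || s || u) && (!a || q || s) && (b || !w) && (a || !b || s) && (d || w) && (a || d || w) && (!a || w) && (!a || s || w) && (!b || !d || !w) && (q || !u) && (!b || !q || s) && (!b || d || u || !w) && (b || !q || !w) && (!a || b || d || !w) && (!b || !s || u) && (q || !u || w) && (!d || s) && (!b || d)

a: False, b: False, s: True, u: False, q: False, d: True, w: False

Set a = False.
Set b = False.
  then (b || !w) forces w = False.
  then (d || w) forces d = True.
  then (!d || s) forces s = True.
Set u = False.
Set q = False.
All clauses satisfied.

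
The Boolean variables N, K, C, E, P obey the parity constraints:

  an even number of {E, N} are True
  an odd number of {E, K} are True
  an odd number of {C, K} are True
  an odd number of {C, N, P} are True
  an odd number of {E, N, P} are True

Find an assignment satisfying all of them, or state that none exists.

N=F, K=T, C=F, E=F, P=T

{E, N}: 0 true → even ✓
{E, K}: 1 true → odd ✓
{C, K}: 1 true → odd ✓
{C, N, P}: 1 true → odd ✓
{E, N, P}: 1 true → odd ✓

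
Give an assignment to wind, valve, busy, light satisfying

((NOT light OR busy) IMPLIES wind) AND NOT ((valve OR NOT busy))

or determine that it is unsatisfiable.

wind: True; valve: False; busy: True; light: True

  (NOT light OR busy) IMPLIES wind = True
    NOT light OR busy = True
      NOT light = False
  NOT ((valve OR NOT busy)) = True
    valve OR NOT busy = False
      NOT busy = False
Both conjuncts True, so the formula holds.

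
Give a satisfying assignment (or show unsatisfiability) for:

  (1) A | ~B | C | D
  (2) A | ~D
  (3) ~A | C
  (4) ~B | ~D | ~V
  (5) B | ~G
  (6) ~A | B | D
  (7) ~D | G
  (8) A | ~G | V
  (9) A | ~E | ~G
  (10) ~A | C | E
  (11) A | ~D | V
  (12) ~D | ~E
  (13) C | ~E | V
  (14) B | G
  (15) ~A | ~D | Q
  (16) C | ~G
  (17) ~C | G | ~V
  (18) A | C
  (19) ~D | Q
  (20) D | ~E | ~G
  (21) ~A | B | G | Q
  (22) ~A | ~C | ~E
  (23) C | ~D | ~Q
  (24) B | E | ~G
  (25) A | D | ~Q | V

Set C = True.
Set V = True.
  then (~C | G | ~V) forces G = True.
  then (B | ~G) forces B = True.
  then (~B | ~D | ~V) forces D = False.
  then (D | ~E | ~G) forces E = False.
Set Q = False.
Set A = True.
All clauses satisfied.

C: True, V: True, Q: False, A: True, D: False, B: True, E: False, G: True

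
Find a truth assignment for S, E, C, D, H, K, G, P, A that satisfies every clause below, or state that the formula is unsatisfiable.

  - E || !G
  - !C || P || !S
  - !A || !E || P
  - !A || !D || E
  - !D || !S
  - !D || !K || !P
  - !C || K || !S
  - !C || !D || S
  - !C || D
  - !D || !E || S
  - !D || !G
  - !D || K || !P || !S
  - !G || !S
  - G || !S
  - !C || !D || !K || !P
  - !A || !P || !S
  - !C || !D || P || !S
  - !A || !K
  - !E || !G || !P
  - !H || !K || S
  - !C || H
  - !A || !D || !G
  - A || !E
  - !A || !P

Try S = True:
  (!D || !S) forces D = False.
  (!C || D) forces C = False.
  (!G || !S) forces G = False.
  clause (G || !S) is falsified — backtrack.
So S = False.
Try E = True:
  (!D || !E || S) forces D = False.
  (!C || D) forces C = False.
  (A || !E) forces A = True.
  (!A || !E || P) forces P = True.
  clause (!A || !P) is falsified — backtrack.
So E = False.
  then (E || !G) forces G = False.
Set C = False.
Set D = False.
Set H = False.
Set K = False.
Set P = False.
Set A = True.
All clauses satisfied.

S=F, E=F, C=F, D=F, H=F, K=F, G=F, P=F, A=T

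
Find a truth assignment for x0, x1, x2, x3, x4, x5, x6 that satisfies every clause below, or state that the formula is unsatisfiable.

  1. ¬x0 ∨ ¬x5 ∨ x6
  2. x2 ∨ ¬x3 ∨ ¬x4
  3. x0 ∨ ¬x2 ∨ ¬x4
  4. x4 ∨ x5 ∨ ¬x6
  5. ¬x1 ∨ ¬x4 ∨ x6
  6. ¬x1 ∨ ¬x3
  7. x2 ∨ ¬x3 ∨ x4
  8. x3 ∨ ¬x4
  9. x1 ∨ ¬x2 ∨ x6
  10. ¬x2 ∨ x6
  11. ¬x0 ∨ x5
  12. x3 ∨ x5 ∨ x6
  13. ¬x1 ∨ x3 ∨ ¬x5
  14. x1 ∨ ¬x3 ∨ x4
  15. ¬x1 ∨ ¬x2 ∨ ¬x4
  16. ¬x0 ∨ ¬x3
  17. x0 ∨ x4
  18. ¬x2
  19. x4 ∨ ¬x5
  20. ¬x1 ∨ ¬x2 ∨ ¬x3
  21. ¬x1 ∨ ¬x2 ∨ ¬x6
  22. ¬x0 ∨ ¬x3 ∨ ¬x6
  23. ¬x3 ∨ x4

No satisfying assignment exists.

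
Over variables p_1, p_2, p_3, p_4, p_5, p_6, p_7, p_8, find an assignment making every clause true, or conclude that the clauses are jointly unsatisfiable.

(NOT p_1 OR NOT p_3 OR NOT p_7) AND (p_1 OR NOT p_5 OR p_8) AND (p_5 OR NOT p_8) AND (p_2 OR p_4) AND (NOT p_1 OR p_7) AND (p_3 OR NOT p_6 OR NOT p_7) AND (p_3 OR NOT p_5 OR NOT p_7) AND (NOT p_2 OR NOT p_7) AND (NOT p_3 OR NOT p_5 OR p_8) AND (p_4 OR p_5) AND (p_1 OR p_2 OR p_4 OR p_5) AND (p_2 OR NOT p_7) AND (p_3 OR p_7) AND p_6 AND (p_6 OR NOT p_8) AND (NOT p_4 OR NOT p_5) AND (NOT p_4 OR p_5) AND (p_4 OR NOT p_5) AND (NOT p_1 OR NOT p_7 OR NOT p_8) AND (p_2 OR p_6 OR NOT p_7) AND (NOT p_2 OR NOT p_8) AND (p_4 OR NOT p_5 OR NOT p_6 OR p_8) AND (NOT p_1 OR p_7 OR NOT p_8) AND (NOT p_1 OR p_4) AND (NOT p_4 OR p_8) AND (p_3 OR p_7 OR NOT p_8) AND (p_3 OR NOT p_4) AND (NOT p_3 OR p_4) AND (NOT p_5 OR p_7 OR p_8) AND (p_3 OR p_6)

UNSATISFIABLE

Case p_5 = True:
  (p_6) forces p_6 = True.
  (NOT p_4 OR NOT p_5) forces p_4 = False.
  Clause (p_4 OR NOT p_5) is falsified — contradiction.
Case p_5 = False:
  (p_5 OR NOT p_8) forces p_8 = False.
  (p_4 OR p_5) forces p_4 = True.
  Clause (NOT p_4 OR p_5) is falsified — contradiction.
Both cases fail, so the formula is unsatisfiable.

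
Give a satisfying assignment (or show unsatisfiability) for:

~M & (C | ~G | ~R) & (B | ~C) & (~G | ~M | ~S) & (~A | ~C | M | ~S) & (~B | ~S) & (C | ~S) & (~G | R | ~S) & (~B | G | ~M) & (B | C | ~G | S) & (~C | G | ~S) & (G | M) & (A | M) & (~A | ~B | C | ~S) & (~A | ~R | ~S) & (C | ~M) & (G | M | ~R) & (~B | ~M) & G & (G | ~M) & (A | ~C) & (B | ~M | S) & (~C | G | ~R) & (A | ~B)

Unit clause (~M) forces M = False.
In (G | M) only G is left, so G = True.
In (A | M) only A is left, so A = True.
Try B = False:
  (B | ~C) forces C = False.
  (C | ~G | ~R) forces R = False.
  (C | ~S) forces S = False.
  clause (B | C | ~G | S) is falsified — backtrack.
So B = True.
  then (~B | ~S) forces S = False.
Set C = True.
Set R = True.
All clauses satisfied.

A = True, B = True, C = True, R = True, S = False, G = True, M = False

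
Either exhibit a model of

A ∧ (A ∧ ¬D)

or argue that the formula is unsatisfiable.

A=T, D=F

  A ∧ ¬D = True
    ¬D = True
Both conjuncts True, so the formula holds.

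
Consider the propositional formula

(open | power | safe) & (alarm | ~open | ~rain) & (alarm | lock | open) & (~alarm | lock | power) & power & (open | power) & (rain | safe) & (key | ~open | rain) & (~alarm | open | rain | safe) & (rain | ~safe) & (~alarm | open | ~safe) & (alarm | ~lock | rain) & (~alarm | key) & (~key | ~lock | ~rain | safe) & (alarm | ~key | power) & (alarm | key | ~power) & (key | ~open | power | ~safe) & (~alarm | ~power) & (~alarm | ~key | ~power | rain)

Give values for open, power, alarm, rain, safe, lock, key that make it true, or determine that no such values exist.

Unit clause (power) forces power = True.
In (~alarm | ~power) only ~alarm is left, so alarm = False.
In (alarm | key | ~power) only key is left, so key = True.
Try open = True:
  (alarm | ~open | ~rain) forces rain = False.
  (rain | safe) forces safe = True.
  clause (rain | ~safe) is falsified — backtrack.
So open = False.
  then (alarm | lock | open) forces lock = True.
  then (alarm | ~lock | rain) forces rain = True.
  then (~key | ~lock | ~rain | safe) forces safe = True.
All clauses satisfied.

open = False, power = True, alarm = False, rain = True, safe = True, lock = True, key = True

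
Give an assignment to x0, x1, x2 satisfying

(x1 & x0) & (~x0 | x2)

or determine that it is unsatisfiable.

x0 = True; x1 = True; x2 = True

  x1 & x0 = True
  ~x0 | x2 = True
    ~x0 = False
Both conjuncts True, so the formula holds.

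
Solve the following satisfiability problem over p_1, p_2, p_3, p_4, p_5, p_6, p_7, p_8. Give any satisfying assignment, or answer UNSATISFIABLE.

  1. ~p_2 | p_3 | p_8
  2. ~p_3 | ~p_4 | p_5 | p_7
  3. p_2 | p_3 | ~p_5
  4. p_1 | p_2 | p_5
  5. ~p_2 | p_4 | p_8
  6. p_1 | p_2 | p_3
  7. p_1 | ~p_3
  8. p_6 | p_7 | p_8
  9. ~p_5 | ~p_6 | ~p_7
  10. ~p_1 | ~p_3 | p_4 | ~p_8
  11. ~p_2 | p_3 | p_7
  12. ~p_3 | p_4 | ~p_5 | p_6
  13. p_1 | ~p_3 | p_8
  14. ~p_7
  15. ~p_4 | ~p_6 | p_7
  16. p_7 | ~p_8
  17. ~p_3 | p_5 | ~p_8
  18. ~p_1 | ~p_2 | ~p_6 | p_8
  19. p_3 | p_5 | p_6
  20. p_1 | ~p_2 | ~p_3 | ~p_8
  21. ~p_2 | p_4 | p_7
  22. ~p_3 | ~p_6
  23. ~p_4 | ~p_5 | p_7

p_1 = True, p_2 = False, p_3 = False, p_4 = False, p_5 = False, p_6 = True, p_7 = False, p_8 = False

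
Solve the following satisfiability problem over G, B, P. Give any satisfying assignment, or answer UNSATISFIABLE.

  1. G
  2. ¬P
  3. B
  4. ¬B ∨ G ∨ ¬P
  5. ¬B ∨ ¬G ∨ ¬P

G = True; B = True; P = False

Unit clause (G) forces G = True.
Unit clause (¬P) forces P = False.
Unit clause (B) forces B = True.
All clauses satisfied.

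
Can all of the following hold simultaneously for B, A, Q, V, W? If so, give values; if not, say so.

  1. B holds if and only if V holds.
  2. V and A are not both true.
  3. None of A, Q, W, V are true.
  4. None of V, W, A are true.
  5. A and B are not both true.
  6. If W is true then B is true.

B: False; A: False; Q: False; V: False; W: False

  (1) B=F, V=F — same ✓
  (2) V=F, A=F — not both ✓
  (3) {A, Q, W, V}: 0 true — none ✓
  (4) {V, W, A}: 0 true — none ✓
  (5) A=F, B=F — not both ✓
  (6) W=F ⇒ B: vacuous ✓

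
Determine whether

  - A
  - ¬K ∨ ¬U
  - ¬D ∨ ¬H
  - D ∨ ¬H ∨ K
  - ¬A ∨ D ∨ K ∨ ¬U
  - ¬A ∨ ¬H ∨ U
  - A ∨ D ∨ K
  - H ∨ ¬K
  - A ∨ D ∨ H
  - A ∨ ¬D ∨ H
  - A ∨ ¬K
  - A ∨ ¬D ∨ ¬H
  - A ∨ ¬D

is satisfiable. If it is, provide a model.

H=F, A=T, U=F, K=F, D=F

Unit clause (A) forces A = True.
Try H = True:
  (¬D ∨ ¬H) forces D = False.
  (D ∨ ¬H ∨ K) forces K = True.
  (¬K ∨ ¬U) forces U = False.
  clause (¬A ∨ ¬H ∨ U) is falsified — backtrack.
So H = False.
  then (H ∨ ¬K) forces K = False.
Set U = False.
Set D = False.
All clauses satisfied.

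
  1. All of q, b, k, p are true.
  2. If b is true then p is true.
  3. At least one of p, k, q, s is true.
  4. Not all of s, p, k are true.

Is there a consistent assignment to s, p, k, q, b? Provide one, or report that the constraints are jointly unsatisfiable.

s=F, p=T, k=T, q=T, b=T

  (1) {q, b, k, p}: all 4 true ✓
  (2) b=T ⇒ p: T ✓
  (3) {p, k, q, s}: 3 true — at least one ✓
  (4) {s, p, k}: 2/3 true — not all ✓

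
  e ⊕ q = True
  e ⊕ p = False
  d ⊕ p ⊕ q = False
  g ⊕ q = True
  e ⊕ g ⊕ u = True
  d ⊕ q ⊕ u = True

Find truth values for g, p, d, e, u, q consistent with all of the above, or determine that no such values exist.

g: False, p: False, d: True, e: False, u: True, q: True

e ⊕ q = F ⊕ T = True ✓
e ⊕ p = F ⊕ F = False ✓
d ⊕ p ⊕ q = T ⊕ F ⊕ T = False ✓
g ⊕ q = F ⊕ T = True ✓
e ⊕ g ⊕ u = F ⊕ F ⊕ T = True ✓
d ⊕ q ⊕ u = T ⊕ T ⊕ T = True ✓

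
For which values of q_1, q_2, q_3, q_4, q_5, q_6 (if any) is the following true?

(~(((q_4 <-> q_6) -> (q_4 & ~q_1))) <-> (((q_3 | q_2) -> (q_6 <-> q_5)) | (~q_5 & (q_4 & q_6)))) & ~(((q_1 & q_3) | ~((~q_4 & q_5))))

q_1=F; q_2=F; q_3=F; q_4=F; q_5=T; q_6=F

  ~(((q_4 <-> q_6) -> (q_4 & ~q_1))) <-> (((q_3 | q_2) -> (q_6 <-> q_5)) | (~q_5 & (q_4 & q_6))) = True
    ~(((q_4 <-> q_6) -> (q_4 & ~q_1))) = True
      (q_4 <-> q_6) -> (q_4 & ~q_1) = False
        q_4 <-> q_6 = True
        q_4 & ~q_1 = False
          ~q_1 = True
    ((q_3 | q_2) -> (q_6 <-> q_5)) | (~q_5 & (q_4 & q_6)) = True
      (q_3 | q_2) -> (q_6 <-> q_5) = True
        q_3 | q_2 = False
        q_6 <-> q_5 = False
      ~q_5 & (q_4 & q_6) = False
        ~q_5 = False
        q_4 & q_6 = False
  ~(((q_1 & q_3) | ~((~q_4 & q_5)))) = True
    (q_1 & q_3) | ~((~q_4 & q_5)) = False
      q_1 & q_3 = False
      ~((~q_4 & q_5)) = False
        ~q_4 & q_5 = True
          ~q_4 = True
Both conjuncts True, so the formula holds.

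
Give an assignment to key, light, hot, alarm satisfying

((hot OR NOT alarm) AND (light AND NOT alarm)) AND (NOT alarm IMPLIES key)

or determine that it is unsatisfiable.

key=T; light=T; hot=F; alarm=F

  (hot OR NOT alarm) AND (light AND NOT alarm) = True
    hot OR NOT alarm = True
      NOT alarm = True
    light AND NOT alarm = True
      NOT alarm = True
  NOT alarm IMPLIES key = True
    NOT alarm = True
Both conjuncts True, so the formula holds.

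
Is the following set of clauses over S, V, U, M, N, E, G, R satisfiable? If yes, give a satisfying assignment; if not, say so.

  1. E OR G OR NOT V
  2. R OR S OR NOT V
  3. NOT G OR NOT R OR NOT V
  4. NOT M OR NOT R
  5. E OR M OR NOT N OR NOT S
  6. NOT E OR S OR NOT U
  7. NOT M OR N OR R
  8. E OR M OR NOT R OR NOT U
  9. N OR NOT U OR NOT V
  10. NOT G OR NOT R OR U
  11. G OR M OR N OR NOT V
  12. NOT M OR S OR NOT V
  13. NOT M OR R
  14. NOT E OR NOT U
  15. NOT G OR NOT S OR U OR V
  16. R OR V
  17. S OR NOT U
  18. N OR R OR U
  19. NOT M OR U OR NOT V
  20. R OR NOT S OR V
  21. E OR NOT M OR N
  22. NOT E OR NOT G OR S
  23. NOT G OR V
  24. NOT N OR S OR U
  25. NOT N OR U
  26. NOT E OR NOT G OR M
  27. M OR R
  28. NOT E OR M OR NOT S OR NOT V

S = False, V = False, U = False, M = False, N = False, E = True, G = False, R = True

Set S = False.
  then (S OR NOT U) forces U = False.
  then (NOT N OR S OR U) forces N = False.
  then (N OR R OR U) forces R = True.
  then (NOT M OR NOT R) forces M = False.
  then (NOT G OR NOT R OR U) forces G = False.
  then (G OR M OR N OR NOT V) forces V = False.
Set E = True.
All clauses satisfied.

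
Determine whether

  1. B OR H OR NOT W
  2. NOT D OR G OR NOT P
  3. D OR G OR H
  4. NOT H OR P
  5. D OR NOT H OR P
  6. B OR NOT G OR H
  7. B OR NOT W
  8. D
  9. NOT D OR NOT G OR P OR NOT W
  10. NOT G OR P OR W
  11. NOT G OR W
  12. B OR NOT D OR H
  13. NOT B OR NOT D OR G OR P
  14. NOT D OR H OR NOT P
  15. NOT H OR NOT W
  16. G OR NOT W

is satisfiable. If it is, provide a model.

Unsatisfiable — no assignment works.

Case H = True:
  (NOT H OR P) forces P = True.
  (D) forces D = True.
  (NOT D OR G OR NOT P) forces G = True.
  (NOT G OR W) forces W = True.
  Clause (NOT H OR NOT W) is falsified — contradiction.
Case H = False:
  (D) forces D = True.
  (B OR NOT D OR H) forces B = True.
  (NOT D OR H OR NOT P) forces P = False.
  (NOT B OR NOT D OR G OR P) forces G = True.
  (NOT D OR NOT G OR P OR NOT W) forces W = False.
  Clause (NOT G OR P OR W) is falsified — contradiction.
Both cases fail, so the formula is unsatisfiable.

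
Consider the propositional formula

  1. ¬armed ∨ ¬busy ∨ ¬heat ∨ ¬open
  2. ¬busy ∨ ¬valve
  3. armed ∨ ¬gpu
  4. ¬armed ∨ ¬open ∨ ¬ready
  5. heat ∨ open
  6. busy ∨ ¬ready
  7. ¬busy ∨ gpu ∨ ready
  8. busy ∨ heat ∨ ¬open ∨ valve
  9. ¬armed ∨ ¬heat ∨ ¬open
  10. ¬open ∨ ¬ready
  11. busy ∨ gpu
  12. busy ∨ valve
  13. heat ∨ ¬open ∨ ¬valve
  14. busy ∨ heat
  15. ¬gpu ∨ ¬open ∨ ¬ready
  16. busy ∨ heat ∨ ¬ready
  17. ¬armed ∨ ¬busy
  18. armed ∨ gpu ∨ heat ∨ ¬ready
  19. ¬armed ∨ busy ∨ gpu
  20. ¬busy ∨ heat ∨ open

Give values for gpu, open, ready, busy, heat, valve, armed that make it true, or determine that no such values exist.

Set gpu = True.
  then (armed ∨ ¬gpu) forces armed = True.
  then (¬armed ∨ ¬busy) forces busy = False.
  then (busy ∨ ¬ready) forces ready = False.
  then (busy ∨ valve) forces valve = True.
  then (busy ∨ heat) forces heat = True.
  then (¬armed ∨ ¬heat ∨ ¬open) forces open = False.
All clauses satisfied.

gpu = True; open = False; ready = False; busy = False; heat = True; valve = True; armed = True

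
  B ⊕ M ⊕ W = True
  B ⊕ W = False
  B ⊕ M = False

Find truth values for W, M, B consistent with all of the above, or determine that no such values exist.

W = True, M = True, B = True

B ⊕ M ⊕ W = T ⊕ T ⊕ T = True ✓
B ⊕ W = T ⊕ T = False ✓
B ⊕ M = T ⊕ T = False ✓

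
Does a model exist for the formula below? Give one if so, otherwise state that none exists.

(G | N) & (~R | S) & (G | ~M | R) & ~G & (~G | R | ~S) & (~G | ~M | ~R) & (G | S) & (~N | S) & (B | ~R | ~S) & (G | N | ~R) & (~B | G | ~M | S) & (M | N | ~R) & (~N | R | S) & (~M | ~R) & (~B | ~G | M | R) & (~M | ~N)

S = True; M = False; B = True; R = True; N = True; G = False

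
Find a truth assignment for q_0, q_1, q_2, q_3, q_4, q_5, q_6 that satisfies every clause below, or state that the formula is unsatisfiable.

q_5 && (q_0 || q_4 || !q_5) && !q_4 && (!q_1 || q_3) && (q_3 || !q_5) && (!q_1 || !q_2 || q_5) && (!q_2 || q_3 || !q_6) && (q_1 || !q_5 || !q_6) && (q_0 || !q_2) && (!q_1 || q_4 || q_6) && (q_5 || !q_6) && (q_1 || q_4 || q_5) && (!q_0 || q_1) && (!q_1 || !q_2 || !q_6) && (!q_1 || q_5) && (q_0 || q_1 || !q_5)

q_0=T, q_1=T, q_2=F, q_3=T, q_4=F, q_5=T, q_6=T

Unit clause (q_5) forces q_5 = True.
Unit clause (!q_4) forces q_4 = False.
In (q_3 || !q_5) only q_3 is left, so q_3 = True.
In (q_0 || q_4 || !q_5) only q_0 is left, so q_0 = True.
In (!q_0 || q_1) only q_1 is left, so q_1 = True.
In (!q_1 || q_4 || q_6) only q_6 is left, so q_6 = True.
In (!q_1 || !q_2 || !q_6) only !q_2 is left, so q_2 = False.
All clauses satisfied.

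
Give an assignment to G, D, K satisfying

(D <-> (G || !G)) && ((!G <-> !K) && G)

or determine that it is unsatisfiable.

G=T, D=T, K=T

  D <-> (G || !G) = True
    G || !G = True
      !G = False
  (!G <-> !K) && G = True
    !G <-> !K = True
      !G = False
      !K = False
Both conjuncts True, so the formula holds.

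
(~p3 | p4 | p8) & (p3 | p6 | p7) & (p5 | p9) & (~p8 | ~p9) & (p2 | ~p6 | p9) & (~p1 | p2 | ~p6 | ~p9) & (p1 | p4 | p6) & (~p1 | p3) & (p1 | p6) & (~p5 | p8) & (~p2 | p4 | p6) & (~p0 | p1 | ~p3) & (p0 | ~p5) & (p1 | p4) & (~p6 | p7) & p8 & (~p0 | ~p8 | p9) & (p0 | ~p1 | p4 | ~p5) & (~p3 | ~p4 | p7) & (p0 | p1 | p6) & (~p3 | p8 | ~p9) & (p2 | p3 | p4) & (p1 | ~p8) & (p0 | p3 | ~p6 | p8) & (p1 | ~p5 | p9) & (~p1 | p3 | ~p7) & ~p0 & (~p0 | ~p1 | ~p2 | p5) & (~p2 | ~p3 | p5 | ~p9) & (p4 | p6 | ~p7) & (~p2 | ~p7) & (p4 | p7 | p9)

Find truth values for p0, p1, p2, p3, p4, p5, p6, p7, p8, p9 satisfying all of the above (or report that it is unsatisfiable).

Case p0 = True:
  Clause (~p0) is falsified — contradiction.
Case p0 = False:
  (p0 | ~p5) forces p5 = False.
  (p5 | p9) forces p9 = True.
  (~p8 | ~p9) forces p8 = False.
  Clause (p8) is falsified — contradiction.
Both cases fail, so the formula is unsatisfiable.

UNSATISFIABLE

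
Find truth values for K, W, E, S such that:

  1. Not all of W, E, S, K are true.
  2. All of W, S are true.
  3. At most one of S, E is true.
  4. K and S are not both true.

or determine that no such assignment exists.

K=F, W=T, E=F, S=T

  (1) {W, E, S, K}: 2/4 true — not all ✓
  (2) {W, S}: all 2 true ✓
  (3) {S, E}: 1 true — at most one ✓
  (4) K=F, S=T — not both ✓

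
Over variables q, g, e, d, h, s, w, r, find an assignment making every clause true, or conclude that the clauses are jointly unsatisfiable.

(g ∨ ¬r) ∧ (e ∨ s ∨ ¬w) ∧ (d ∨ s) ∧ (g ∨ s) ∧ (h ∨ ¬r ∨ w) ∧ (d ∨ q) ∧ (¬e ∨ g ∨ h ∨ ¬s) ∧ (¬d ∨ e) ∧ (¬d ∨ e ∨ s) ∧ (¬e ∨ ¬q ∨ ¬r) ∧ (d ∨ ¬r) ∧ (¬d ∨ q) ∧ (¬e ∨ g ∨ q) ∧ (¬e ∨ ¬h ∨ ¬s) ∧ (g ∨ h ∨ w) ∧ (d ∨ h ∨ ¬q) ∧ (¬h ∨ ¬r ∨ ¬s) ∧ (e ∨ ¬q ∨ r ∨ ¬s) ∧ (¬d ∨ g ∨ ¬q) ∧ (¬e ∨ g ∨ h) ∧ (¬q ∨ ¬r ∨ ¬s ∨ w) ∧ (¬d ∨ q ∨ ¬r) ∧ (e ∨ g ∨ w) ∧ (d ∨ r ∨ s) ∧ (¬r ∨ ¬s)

Try q = False:
  (d ∨ q) forces d = True.
  clause (¬d ∨ q) is falsified — backtrack.
So q = True.
Try g = False:
  (g ∨ ¬r) forces r = False.
  (g ∨ s) forces s = True.
  (e ∨ ¬q ∨ r ∨ ¬s) forces e = True.
  (¬e ∨ g ∨ h ∨ ¬s) forces h = True.
  clause (¬e ∨ ¬h ∨ ¬s) is falsified — backtrack.
So g = True.
Try e = False:
  (¬d ∨ e) forces d = False.
  (d ∨ s) forces s = True.
  (d ∨ ¬r) forces r = False.
  clause (e ∨ ¬q ∨ r ∨ ¬s) is falsified — backtrack.
So e = True.
  then (¬e ∨ ¬q ∨ ¬r) forces r = False.
Try d = False:
  (d ∨ s) forces s = True.
  (¬e ∨ ¬h ∨ ¬s) forces h = False.
  clause (d ∨ h ∨ ¬q) is falsified — backtrack.
So d = True.
Set h = False.
Set s = True.
Set w = True.
All clauses satisfied.

q = True, g = True, e = True, d = True, h = False, s = True, w = True, r = False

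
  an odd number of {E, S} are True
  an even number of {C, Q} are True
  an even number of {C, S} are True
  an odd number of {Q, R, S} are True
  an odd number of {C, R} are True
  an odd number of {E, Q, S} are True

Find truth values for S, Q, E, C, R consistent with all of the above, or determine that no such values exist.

S = False, Q = False, E = True, C = False, R = True

{E, S}: 1 true → odd ✓
{C, Q}: 0 true → even ✓
{C, S}: 0 true → even ✓
{Q, R, S}: 1 true → odd ✓
{C, R}: 1 true → odd ✓
{E, Q, S}: 1 true → odd ✓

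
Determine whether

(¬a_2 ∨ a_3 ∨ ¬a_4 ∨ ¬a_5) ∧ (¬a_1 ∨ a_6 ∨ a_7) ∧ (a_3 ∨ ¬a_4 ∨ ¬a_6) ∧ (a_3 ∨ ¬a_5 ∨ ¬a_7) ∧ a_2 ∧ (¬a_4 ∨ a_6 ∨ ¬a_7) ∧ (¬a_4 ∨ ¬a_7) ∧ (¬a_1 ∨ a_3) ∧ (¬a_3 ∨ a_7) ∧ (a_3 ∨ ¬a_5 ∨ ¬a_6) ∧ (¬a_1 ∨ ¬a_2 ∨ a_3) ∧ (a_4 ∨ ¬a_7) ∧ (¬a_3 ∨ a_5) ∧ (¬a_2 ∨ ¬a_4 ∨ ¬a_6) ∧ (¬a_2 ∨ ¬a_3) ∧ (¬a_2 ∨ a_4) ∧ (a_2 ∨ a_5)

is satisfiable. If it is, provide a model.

Unit clause (a_2) forces a_2 = True.
In (¬a_2 ∨ ¬a_3) only ¬a_3 is left, so a_3 = False.
In (¬a_2 ∨ a_4) only a_4 is left, so a_4 = True.
In (¬a_2 ∨ a_3 ∨ ¬a_4 ∨ ¬a_5) only ¬a_5 is left, so a_5 = False.
In (a_3 ∨ ¬a_4 ∨ ¬a_6) only ¬a_6 is left, so a_6 = False.
In (¬a_4 ∨ a_6 ∨ ¬a_7) only ¬a_7 is left, so a_7 = False.
In (¬a_1 ∨ a_3) only ¬a_1 is left, so a_1 = False.
All clauses satisfied.

a_1 = False, a_2 = True, a_3 = False, a_4 = True, a_5 = False, a_6 = False, a_7 = False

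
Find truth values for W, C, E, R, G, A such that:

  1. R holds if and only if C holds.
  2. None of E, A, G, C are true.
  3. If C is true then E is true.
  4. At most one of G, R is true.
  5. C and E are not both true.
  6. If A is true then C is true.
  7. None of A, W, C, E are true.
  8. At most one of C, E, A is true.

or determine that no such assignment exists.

W: False; C: False; E: False; R: False; G: False; A: False

  (1) R=F, C=F — same ✓
  (2) {E, A, G, C}: 0 true — none ✓
  (3) C=F ⇒ E: vacuous ✓
  (4) {G, R}: 0 true — at most one ✓
  (5) C=F, E=F — not both ✓
  (6) A=F ⇒ C: vacuous ✓
  (7) {A, W, C, E}: 0 true — none ✓
  (8) {C, E, A}: 0 true — at most one ✓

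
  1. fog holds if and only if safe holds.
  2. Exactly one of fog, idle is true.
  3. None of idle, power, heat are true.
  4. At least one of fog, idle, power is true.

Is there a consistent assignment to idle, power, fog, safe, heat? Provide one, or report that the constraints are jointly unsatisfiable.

idle = False, power = False, fog = True, safe = True, heat = False

  (1) fog=T, safe=T — same ✓
  (2) {fog, idle}: 1 true — exactly one ✓
  (3) {idle, power, heat}: 0 true — none ✓
  (4) {fog, idle, power}: 1 true — at least one ✓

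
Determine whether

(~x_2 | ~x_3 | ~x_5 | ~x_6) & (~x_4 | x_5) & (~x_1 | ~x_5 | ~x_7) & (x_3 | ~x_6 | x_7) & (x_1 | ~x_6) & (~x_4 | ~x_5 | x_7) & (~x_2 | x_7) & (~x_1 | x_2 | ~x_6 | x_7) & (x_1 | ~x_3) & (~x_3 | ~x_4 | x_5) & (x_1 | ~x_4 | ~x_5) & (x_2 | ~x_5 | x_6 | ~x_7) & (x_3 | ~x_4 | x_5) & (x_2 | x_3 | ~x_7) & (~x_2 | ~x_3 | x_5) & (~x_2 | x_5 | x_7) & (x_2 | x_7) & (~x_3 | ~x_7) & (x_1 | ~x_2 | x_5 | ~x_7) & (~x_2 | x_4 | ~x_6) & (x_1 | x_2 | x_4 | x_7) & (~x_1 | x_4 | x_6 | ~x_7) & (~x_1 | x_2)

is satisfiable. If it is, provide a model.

x_1: False; x_2: True; x_3: False; x_4: False; x_5: True; x_6: False; x_7: True

Set x_1 = False.
  then (x_1 | ~x_6) forces x_6 = False.
  then (x_1 | ~x_3) forces x_3 = False.
Try x_2 = False:
  (x_2 | x_3 | ~x_7) forces x_7 = False.
  clause (x_2 | x_7) is falsified — backtrack.
So x_2 = True.
  then (~x_2 | x_7) forces x_7 = True.
  then (x_1 | ~x_2 | x_5 | ~x_7) forces x_5 = True.
  then (x_1 | ~x_4 | ~x_5) forces x_4 = False.
All clauses satisfied.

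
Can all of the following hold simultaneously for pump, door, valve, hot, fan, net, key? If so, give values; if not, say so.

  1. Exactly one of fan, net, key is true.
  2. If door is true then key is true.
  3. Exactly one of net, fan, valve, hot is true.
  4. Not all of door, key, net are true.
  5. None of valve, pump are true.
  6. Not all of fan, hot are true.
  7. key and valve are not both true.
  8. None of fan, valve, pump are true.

pump = False, door = False, valve = False, hot = False, fan = False, net = True, key = False

  (1) {fan, net, key}: 1 true — exactly one ✓
  (2) door=F ⇒ key: vacuous ✓
  (3) {net, fan, valve, hot}: 1 true — exactly one ✓
  (4) {door, key, net}: 1/3 true — not all ✓
  (5) {valve, pump}: 0 true — none ✓
  (6) {fan, hot}: 0/2 true — not all ✓
  (7) key=F, valve=F — not both ✓
  (8) {fan, valve, pump}: 0 true — none ✓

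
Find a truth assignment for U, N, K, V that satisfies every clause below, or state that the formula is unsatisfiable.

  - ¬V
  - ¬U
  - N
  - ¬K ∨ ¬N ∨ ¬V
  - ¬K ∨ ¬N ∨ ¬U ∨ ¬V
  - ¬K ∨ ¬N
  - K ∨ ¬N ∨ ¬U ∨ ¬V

U = False, N = True, K = False, V = False

Unit clause (¬V) forces V = False.
Unit clause (¬U) forces U = False.
Unit clause (N) forces N = True.
In (¬K ∨ ¬N) only ¬K is left, so K = False.
All clauses satisfied.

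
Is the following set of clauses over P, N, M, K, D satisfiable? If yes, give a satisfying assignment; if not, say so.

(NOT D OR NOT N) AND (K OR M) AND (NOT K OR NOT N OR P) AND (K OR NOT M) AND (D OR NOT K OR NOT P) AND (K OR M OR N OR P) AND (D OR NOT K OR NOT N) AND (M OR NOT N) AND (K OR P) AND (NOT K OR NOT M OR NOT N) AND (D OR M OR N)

P: True, N: False, M: False, K: True, D: True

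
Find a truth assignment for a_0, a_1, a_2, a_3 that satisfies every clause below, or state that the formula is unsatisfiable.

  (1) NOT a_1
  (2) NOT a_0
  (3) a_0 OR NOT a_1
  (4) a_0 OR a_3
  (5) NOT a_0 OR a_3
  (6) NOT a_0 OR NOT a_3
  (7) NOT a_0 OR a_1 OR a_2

a_0=F, a_1=F, a_2=T, a_3=T

Unit clause (NOT a_1) forces a_1 = False.
Unit clause (NOT a_0) forces a_0 = False.
In (a_0 OR a_3) only a_3 is left, so a_3 = True.
Set a_2 = True.
All clauses satisfied.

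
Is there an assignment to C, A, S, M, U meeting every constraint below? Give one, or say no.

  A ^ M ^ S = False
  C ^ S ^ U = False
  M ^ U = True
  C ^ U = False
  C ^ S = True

C = True; A = False; S = False; M = False; U = True

A ^ M ^ S = F ^ F ^ F = False ✓
C ^ S ^ U = T ^ F ^ T = False ✓
M ^ U = F ^ T = True ✓
C ^ U = T ^ T = False ✓
C ^ S = T ^ F = True ✓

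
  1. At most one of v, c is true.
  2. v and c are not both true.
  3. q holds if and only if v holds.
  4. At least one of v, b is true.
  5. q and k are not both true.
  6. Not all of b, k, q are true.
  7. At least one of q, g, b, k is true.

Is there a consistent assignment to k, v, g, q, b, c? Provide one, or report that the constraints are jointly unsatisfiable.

k=F, v=F, g=T, q=F, b=T, c=T

  (1) {v, c}: 1 true — at most one ✓
  (2) v=F, c=T — not both ✓
  (3) q=F, v=F — same ✓
  (4) {v, b}: 1 true — at least one ✓
  (5) q=F, k=F — not both ✓
  (6) {b, k, q}: 1/3 true — not all ✓
  (7) {q, g, b, k}: 2 true — at least one ✓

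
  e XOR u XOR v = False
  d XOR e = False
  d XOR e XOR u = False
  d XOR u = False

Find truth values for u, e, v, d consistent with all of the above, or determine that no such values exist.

u = False, e = False, v = False, d = False

e XOR u XOR v = F XOR F XOR F = False ✓
d XOR e = F XOR F = False ✓
d XOR e XOR u = F XOR F XOR F = False ✓
d XOR u = F XOR F = False ✓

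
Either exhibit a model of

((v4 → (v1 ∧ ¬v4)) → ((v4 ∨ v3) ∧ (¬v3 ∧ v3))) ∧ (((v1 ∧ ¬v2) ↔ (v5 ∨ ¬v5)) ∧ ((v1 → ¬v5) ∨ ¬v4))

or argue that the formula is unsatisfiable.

v1 = True, v2 = False, v3 = False, v4 = True, v5 = False

  (v4 → (v1 ∧ ¬v4)) → ((v4 ∨ v3) ∧ (¬v3 ∧ v3)) = True
    v4 → (v1 ∧ ¬v4) = False
      v1 ∧ ¬v4 = False
        ¬v4 = False
    (v4 ∨ v3) ∧ (¬v3 ∧ v3) = False
      v4 ∨ v3 = True
      ¬v3 ∧ v3 = False
        ¬v3 = True
  ((v1 ∧ ¬v2) ↔ (v5 ∨ ¬v5)) ∧ ((v1 → ¬v5) ∨ ¬v4) = True
    (v1 ∧ ¬v2) ↔ (v5 ∨ ¬v5) = True
      v1 ∧ ¬v2 = True
        ¬v2 = True
      v5 ∨ ¬v5 = True
        ¬v5 = True
    (v1 → ¬v5) ∨ ¬v4 = True
      v1 → ¬v5 = True
        ¬v5 = True
      ¬v4 = False
Both conjuncts True, so the formula holds.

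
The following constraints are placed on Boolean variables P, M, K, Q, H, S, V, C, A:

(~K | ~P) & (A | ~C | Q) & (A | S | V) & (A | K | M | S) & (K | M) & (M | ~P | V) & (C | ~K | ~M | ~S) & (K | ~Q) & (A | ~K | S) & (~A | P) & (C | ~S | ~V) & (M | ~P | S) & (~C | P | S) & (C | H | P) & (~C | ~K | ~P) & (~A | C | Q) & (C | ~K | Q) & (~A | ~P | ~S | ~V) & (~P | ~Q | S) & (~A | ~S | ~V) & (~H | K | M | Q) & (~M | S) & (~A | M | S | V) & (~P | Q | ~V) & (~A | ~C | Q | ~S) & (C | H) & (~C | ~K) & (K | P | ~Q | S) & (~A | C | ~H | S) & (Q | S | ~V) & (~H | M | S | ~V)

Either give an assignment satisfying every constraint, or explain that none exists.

Set P = True.
  then (~K | ~P) forces K = False.
  then (K | M) forces M = True.
  then (K | ~Q) forces Q = False.
  then (~M | S) forces S = True.
  then (~P | Q | ~V) forces V = False.
Set H = True.
Try C = True:
  (A | ~C | Q) forces A = True.
  clause (~A | ~C | Q | ~S) is falsified — backtrack.
So C = False.
  then (~A | C | Q) forces A = False.
All clauses satisfied.

P: True; M: True; K: False; Q: False; H: True; S: True; V: False; C: False; A: False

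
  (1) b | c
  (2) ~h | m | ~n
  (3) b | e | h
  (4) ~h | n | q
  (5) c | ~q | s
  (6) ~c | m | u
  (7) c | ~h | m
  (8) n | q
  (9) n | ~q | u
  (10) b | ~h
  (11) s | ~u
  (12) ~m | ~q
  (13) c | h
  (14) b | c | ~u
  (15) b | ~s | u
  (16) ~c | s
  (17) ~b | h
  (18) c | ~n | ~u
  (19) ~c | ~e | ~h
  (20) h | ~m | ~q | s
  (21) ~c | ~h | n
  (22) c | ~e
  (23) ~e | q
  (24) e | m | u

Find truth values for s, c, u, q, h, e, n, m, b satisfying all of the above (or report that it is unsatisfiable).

s = True, c = False, u = False, q = False, h = True, e = False, n = True, m = True, b = True

Set s = True.
Set c = False.
  then (b | c) forces b = True.
  then (c | h) forces h = True.
  then (c | ~e) forces e = False.
  then (c | ~h | m) forces m = True.
  then (~m | ~q) forces q = False.
  then (~h | n | q) forces n = True.
  then (c | ~n | ~u) forces u = False.
All clauses satisfied.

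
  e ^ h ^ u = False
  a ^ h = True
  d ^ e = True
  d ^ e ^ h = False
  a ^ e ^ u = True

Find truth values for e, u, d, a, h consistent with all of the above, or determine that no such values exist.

e: False, u: True, d: True, a: False, h: True

e ^ h ^ u = F ^ T ^ T = False ✓
a ^ h = F ^ T = True ✓
d ^ e = T ^ F = True ✓
d ^ e ^ h = T ^ F ^ T = False ✓
a ^ e ^ u = F ^ F ^ T = True ✓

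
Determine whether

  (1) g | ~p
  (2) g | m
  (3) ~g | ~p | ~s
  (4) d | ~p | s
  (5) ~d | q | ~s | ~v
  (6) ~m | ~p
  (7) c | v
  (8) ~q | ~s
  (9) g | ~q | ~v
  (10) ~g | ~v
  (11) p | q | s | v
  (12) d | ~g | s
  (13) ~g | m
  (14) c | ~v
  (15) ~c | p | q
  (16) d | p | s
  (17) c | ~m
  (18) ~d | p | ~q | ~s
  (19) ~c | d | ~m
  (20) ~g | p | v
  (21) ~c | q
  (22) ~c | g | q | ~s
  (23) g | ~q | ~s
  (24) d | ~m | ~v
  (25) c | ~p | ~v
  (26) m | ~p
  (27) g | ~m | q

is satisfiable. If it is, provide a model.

v=F, p=F, d=T, q=T, g=F, s=F, c=T, m=T

Set v = False.
  then (c | v) forces c = True.
  then (~c | q) forces q = True.
  then (~q | ~s) forces s = False.
Try p = True:
  (g | ~p) forces g = True.
  (d | ~p | s) forces d = True.
  (~m | ~p) forces m = False.
  clause (~g | m) is falsified — backtrack.
So p = False.
  then (d | p | s) forces d = True.
  then (~g | p | v) forces g = False.
  then (g | m) forces m = True.
All clauses satisfied.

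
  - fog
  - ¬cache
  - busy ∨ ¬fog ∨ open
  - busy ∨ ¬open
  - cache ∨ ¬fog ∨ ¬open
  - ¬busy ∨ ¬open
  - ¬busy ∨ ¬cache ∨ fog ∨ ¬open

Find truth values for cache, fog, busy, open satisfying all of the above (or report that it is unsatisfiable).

cache = False, fog = True, busy = True, open = False

Unit clause (fog) forces fog = True.
Unit clause (¬cache) forces cache = False.
In (cache ∨ ¬fog ∨ ¬open) only ¬open is left, so open = False.
In (busy ∨ ¬fog ∨ open) only busy is left, so busy = True.
Check each clause:
  (fog): fog holds.
  (¬cache): ¬cache holds.
  (busy ∨ ¬fog ∨ open): busy holds.
  (busy ∨ ¬open): busy holds.
  (cache ∨ ¬fog ∨ ¬open): ¬open holds.
  (¬busy ∨ ¬open): ¬open holds.
  (¬busy ∨ ¬cache ∨ fog ∨ ¬open): ¬cache holds.
All clauses satisfied.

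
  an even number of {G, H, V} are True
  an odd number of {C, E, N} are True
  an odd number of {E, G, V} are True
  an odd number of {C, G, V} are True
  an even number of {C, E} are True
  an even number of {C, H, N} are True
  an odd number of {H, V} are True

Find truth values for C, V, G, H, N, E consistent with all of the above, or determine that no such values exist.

C: False, V: False, G: True, H: True, N: True, E: False

{G, H, V}: 2 true → even ✓
{C, E, N}: 1 true → odd ✓
{E, G, V}: 1 true → odd ✓
{C, G, V}: 1 true → odd ✓
{C, E}: 0 true → even ✓
{C, H, N}: 2 true → even ✓
{H, V}: 1 true → odd ✓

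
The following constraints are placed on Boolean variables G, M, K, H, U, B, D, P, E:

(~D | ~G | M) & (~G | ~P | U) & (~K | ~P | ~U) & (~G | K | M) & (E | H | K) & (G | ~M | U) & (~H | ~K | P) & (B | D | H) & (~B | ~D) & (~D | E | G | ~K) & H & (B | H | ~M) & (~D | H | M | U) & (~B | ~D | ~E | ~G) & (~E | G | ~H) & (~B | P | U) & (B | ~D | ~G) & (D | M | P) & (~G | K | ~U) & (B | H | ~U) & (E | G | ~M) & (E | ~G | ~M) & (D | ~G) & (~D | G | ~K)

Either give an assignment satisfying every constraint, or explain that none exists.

G: False; M: False; K: False; H: True; U: True; B: False; D: True; P: True; E: False

Unit clause (H) forces H = True.
Try G = True:
  (D | ~G) forces D = True.
  (~D | ~G | M) forces M = True.
  (~B | ~D) forces B = False.
  clause (B | ~D | ~G) is falsified — backtrack.
So G = False.
  then (~E | G | ~H) forces E = False.
  then (E | G | ~M) forces M = False.
Set K = False.
Set U = True.
Set B = False.
Set D = True.
Set P = True.
All clauses satisfied.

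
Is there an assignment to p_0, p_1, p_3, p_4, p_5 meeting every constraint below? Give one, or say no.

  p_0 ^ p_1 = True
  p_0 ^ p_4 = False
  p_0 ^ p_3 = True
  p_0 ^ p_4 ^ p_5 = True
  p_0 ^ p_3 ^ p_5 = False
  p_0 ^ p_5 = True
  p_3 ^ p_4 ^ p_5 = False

p_0 = False, p_1 = True, p_3 = True, p_4 = False, p_5 = True

p_0 ^ p_1 = F ^ T = True ✓
p_0 ^ p_4 = F ^ F = False ✓
p_0 ^ p_3 = F ^ T = True ✓
p_0 ^ p_4 ^ p_5 = F ^ F ^ T = True ✓
p_0 ^ p_3 ^ p_5 = F ^ T ^ T = False ✓
p_0 ^ p_5 = F ^ T = True ✓
p_3 ^ p_4 ^ p_5 = T ^ F ^ T = False ✓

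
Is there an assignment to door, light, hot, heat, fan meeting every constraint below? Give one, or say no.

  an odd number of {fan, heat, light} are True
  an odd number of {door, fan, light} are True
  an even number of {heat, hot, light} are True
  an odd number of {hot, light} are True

door = True, light = True, hot = False, heat = True, fan = True

{fan, heat, light}: 3 true → odd ✓
{door, fan, light}: 3 true → odd ✓
{heat, hot, light}: 2 true → even ✓
{hot, light}: 1 true → odd ✓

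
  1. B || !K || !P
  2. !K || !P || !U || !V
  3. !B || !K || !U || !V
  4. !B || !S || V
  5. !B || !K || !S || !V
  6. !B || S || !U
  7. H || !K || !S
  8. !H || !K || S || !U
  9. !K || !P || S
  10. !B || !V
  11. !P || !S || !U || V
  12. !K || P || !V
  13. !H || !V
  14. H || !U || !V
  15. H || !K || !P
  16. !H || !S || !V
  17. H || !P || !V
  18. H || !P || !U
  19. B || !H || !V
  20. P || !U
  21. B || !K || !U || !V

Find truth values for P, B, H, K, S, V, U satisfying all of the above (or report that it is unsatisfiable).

Set P = False.
  then (P || !U) forces U = False.
Set B = False.
Set H = False.
Set K = False.
Set S = False.
Set V = False.
All clauses satisfied.

P: False; B: False; H: False; K: False; S: False; V: False; U: False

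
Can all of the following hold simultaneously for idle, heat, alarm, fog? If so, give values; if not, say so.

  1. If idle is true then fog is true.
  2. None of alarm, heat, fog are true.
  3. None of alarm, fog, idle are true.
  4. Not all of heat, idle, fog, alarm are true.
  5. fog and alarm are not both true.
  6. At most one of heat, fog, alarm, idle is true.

idle = False, heat = False, alarm = False, fog = False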